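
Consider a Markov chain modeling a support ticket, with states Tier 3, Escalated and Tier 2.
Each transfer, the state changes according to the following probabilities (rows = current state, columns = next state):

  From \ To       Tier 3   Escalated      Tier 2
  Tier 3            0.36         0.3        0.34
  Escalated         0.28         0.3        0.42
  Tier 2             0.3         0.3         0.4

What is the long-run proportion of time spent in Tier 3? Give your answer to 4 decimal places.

Let the stationary distribution be π with π = πP and π_1 + π_2 + π_3 = 1.
π_1 = 0.36·π_1 + 0.28·π_2 + 0.3·π_3
π_2 = 0.3·π_1 + 0.3·π_2 + 0.3·π_3
Solving with the normalization constraint gives π = (0.3128, 0.3000, 0.3872).
So the stationary probability of Tier 3 is 0.3128.

0.3128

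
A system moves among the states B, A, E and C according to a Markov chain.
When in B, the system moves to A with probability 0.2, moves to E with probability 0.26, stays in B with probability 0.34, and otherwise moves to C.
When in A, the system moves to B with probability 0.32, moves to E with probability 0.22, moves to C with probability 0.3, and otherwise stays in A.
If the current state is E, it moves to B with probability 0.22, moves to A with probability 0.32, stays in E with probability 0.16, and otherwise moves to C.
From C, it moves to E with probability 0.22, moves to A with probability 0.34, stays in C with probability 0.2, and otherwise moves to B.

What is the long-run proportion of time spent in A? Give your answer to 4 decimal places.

0.2507

Let the stationary distribution be π with π = πP and π_1 + π_2 + π_3 + π_4 = 1.
π_1 = 0.34·π_1 + 0.32·π_2 + 0.22·π_3 + 0.24·π_4
π_2 = 0.2·π_1 + 0.16·π_2 + 0.32·π_3 + 0.34·π_4
π_3 = 0.26·π_1 + 0.22·π_2 + 0.16·π_3 + 0.22·π_4
Solving with the normalization constraint gives π = (0.2841, 0.2507, 0.2183, 0.2469).
So the stationary probability of A is 0.2507.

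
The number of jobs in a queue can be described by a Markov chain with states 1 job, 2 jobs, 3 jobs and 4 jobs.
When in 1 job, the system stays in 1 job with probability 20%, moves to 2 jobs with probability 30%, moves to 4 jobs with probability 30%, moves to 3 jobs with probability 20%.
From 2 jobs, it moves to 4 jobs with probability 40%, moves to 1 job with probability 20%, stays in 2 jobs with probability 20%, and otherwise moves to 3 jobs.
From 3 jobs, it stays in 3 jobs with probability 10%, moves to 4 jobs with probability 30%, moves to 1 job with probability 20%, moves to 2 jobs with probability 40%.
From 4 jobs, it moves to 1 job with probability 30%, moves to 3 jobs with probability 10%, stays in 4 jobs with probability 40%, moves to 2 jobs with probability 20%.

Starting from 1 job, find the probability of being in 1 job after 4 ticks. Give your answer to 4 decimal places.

0.2362

Propagate the distribution vector 4 ticks from 1 job.
After 0 ticks: (1.0000, 0.0000, 0.0000, 0.0000)
After 1 tick: (0.2000, 0.3000, 0.2000, 0.3000)
After 2 ticks: (0.2300, 0.2600, 0.1500, 0.3600)
After 3 ticks: (0.2360, 0.2530, 0.1490, 0.3620)
After 4 ticks: (0.2362, 0.2534, 0.1489, 0.3615)
P(in 1 job after 4 ticks) = 0.2362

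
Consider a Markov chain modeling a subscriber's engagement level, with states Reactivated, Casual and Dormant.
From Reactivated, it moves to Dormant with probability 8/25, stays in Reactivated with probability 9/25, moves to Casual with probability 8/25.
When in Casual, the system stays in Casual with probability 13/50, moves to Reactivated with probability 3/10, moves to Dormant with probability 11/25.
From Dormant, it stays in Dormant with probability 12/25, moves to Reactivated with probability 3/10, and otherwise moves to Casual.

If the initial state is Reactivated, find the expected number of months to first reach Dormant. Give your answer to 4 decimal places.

2.8072

Let t(s) be the expected number of months to first reach Dormant from state s, with t(Dormant) = 0. Conditioning on the first month:
t(Reactivated) = 1 + 0.36·t(Reactivated) + 0.32·t(Casual)
t(Casual) = 1 + 0.3·t(Reactivated) + 0.26·t(Casual)
Solving: t(Reactivated) = 2.8072, t(Casual) = 2.4894.
Expected months from Reactivated to Dormant: 2.8072.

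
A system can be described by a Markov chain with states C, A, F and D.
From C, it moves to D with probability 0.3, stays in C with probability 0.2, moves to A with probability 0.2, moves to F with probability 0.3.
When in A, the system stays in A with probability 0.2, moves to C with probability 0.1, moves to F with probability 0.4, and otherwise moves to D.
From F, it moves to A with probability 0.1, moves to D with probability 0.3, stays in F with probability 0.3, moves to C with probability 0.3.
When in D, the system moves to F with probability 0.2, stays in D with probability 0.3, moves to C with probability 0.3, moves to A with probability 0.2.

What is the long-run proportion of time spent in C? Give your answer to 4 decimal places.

0.2416

Let the stationary distribution be π with π = πP and π_1 + π_2 + π_3 + π_4 = 1.
π_1 = 0.2·π_1 + 0.1·π_2 + 0.3·π_3 + 0.3·π_4
π_2 = 0.2·π_1 + 0.2·π_2 + 0.1·π_3 + 0.2·π_4
π_3 = 0.3·π_1 + 0.4·π_2 + 0.3·π_3 + 0.2·π_4
Solving with the normalization constraint gives π = (0.2416, 0.1713, 0.2871, 0.3000).
So the stationary probability of C is 0.2416.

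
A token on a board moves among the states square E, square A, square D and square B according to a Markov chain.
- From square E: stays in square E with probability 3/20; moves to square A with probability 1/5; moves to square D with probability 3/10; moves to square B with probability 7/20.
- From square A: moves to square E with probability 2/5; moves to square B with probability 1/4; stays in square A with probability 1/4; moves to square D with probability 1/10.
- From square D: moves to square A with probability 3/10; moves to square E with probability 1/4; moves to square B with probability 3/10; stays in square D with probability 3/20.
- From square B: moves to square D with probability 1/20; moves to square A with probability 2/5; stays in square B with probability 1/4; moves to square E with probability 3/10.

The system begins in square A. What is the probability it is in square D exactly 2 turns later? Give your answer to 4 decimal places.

0.1725

Propagate the distribution vector 2 turns from square A.
After 0 turns: (0.0000, 1.0000, 0.0000, 0.0000)
After 1 turn: (0.4000, 0.2500, 0.1000, 0.2500)
After 2 turns: (0.2600, 0.2725, 0.1725, 0.2950)
P(in square D after 2 turns) = 0.1725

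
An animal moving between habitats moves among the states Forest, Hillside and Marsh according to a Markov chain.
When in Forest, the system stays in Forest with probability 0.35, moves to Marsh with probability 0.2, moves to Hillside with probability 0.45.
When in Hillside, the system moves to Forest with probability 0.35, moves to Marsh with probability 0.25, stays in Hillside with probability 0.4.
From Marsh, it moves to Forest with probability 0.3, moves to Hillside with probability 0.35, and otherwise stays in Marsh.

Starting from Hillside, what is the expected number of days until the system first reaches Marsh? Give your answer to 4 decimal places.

4.3011

Let t(s) be the expected number of days to first reach Marsh from state s, with t(Marsh) = 0. Conditioning on the first day:
t(Forest) = 1 + 0.35·t(Forest) + 0.45·t(Hillside)
t(Hillside) = 1 + 0.35·t(Forest) + 0.4·t(Hillside)
Solving: t(Forest) = 4.5161, t(Hillside) = 4.3011.
Expected days from Hillside to Marsh: 4.3011.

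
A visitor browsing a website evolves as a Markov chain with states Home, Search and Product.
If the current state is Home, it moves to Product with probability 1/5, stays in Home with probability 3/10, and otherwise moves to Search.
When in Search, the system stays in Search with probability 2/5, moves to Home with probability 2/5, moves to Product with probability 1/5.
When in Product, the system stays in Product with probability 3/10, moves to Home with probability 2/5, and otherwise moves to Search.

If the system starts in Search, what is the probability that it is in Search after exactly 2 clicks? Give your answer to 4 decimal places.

Sum over the intermediate state after 1 click:
P = P(Search→Home)·P(Home→Search) + P(Search→Search)·P(Search→Search) + P(Search→Product)·P(Product→Search)
  = 0.4×0.5 + 0.4×0.4 + 0.2×0.3
  = 0.2000 + 0.1600 + 0.0600 = 0.4200

0.4200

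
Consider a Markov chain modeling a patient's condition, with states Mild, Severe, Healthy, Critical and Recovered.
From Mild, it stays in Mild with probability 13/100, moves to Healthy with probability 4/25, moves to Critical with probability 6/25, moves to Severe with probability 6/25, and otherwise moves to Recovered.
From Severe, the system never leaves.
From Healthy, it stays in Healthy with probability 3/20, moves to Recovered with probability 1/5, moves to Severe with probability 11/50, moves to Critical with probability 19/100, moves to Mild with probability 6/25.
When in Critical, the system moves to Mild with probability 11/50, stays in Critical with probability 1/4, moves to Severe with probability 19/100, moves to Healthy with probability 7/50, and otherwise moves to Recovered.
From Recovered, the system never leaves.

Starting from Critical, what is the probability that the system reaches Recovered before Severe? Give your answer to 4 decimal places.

Let h(s) be the probability of absorption at Recovered starting from transient state s. Then h(Recovered) = 1 and h(Severe) = 0. By first-step analysis:
h(Mild) = 0.13·h(Mild) + 0.24·0 + 0.16·h(Healthy) + 0.24·h(Critical) + 0.23·1
h(Healthy) = 0.24·h(Mild) + 0.22·0 + 0.15·h(Healthy) + 0.19·h(Critical) + 0.2·1
h(Critical) = 0.22·h(Mild) + 0.19·0 + 0.14·h(Healthy) + 0.25·h(Critical) + 0.2·1
Solving: h(Mild) = 0.4923, h(Healthy) = 0.4865, h(Critical) = 0.5019.
Starting from Critical, the probability is 0.5019.

0.5019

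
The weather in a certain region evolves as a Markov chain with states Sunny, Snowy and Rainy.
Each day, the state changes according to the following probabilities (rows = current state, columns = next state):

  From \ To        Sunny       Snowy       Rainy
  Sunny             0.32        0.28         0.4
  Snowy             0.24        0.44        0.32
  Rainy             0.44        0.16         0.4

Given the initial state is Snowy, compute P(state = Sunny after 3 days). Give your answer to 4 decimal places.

0.3388

Propagate the distribution vector 3 days from Snowy.
After 0 days: (0.0000, 1.0000, 0.0000)
After 1 day: (0.2400, 0.4400, 0.3200)
After 2 days: (0.3232, 0.3120, 0.3648)
After 3 days: (0.3388, 0.2861, 0.3750)
P(in Sunny after 3 days) = 0.3388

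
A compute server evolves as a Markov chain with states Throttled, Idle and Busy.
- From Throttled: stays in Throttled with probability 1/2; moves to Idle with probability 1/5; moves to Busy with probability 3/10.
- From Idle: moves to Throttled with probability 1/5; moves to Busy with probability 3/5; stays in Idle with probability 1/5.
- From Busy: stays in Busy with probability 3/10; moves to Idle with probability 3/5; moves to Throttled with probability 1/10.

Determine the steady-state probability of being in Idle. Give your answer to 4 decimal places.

Let the stationary distribution be π with π = πP and π_1 + π_2 + π_3 = 1.
π_1 = 0.5·π_1 + 0.2·π_2 + 0.1·π_3
π_2 = 0.2·π_1 + 0.2·π_2 + 0.6·π_3
Solving with the normalization constraint gives π = (0.2273, 0.3636, 0.4091).
So the stationary probability of Idle is 0.3636.

0.3636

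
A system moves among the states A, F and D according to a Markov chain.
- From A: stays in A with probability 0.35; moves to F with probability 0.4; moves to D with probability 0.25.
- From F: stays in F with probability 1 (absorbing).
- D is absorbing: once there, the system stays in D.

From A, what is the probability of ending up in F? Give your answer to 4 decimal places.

Let h(s) be the probability of absorption at F starting from transient state s. Then h(F) = 1 and h(D) = 0. By first-step analysis:
h(A) = 0.35·h(A) + 0.4·1 + 0.25·0
Solving: h(A) = 0.6154.
Starting from A, the probability is 0.6154.

0.6154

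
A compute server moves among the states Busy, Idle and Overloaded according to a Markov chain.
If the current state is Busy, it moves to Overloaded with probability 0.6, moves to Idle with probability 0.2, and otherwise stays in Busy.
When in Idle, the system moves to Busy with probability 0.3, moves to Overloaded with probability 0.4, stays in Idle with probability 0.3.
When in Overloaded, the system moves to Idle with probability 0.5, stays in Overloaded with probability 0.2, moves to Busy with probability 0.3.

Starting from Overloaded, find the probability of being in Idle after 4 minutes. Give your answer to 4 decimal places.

Propagate the distribution vector 4 minutes from Overloaded.
After 0 minutes: (0.0000, 0.0000, 1.0000)
After 1 minute: (0.3000, 0.5000, 0.2000)
After 2 minutes: (0.2700, 0.3100, 0.4200)
After 3 minutes: (0.2730, 0.3570, 0.3700)
After 4 minutes: (0.2727, 0.3467, 0.3806)
P(in Idle after 4 minutes) = 0.3467

0.3467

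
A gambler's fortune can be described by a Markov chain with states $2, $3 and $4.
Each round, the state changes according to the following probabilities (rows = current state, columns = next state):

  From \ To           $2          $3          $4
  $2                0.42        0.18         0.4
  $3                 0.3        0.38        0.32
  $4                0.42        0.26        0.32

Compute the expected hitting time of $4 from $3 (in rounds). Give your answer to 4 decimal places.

Let t(s) be the expected number of rounds to first reach $4 from state s, with t($4) = 0. Conditioning on the first round:
t($2) = 1 + 0.42·t($2) + 0.18·t($3)
t($3) = 1 + 0.3·t($2) + 0.38·t($3)
Solving: t($2) = 2.6178, t($3) = 2.8796.
Expected rounds from $3 to $4: 2.8796.

2.8796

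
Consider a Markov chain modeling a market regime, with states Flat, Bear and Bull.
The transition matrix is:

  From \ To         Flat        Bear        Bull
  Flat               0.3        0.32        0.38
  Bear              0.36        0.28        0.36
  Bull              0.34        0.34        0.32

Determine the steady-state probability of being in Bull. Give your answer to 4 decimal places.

0.3526

Let the stationary distribution be π with π = πP and π_1 + π_2 + π_3 = 1.
π_1 = 0.3·π_1 + 0.36·π_2 + 0.34·π_3
π_2 = 0.32·π_1 + 0.28·π_2 + 0.34·π_3
Solving with the normalization constraint gives π = (0.3330, 0.3145, 0.3526).
So the stationary probability of Bull is 0.3526.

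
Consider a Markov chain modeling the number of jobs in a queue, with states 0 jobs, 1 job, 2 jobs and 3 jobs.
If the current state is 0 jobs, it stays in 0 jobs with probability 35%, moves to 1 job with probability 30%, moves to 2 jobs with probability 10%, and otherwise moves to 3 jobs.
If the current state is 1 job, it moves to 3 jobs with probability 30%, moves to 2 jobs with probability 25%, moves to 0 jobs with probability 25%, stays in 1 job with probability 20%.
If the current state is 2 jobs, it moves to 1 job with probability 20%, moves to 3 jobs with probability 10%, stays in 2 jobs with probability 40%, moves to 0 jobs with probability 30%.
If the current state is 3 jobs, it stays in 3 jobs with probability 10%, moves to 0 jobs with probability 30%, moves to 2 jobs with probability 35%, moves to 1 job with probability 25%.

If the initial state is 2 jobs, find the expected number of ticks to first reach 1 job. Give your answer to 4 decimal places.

4.1850

Let t(s) be the expected number of ticks to first reach 1 job from state s, with t(1 job) = 0. Conditioning on the first tick:
t(0 jobs) = 1 + 0.35·t(0 jobs) + 0.1·t(2 jobs) + 0.25·t(3 jobs)
t(2 jobs) = 1 + 0.3·t(0 jobs) + 0.4·t(2 jobs) + 0.1·t(3 jobs)
t(3 jobs) = 1 + 0.3·t(0 jobs) + 0.35·t(2 jobs) + 0.1·t(3 jobs)
Solving: t(0 jobs) = 3.7115, t(2 jobs) = 4.1850, t(3 jobs) = 3.9758.
Expected ticks from 2 jobs to 1 job: 4.1850.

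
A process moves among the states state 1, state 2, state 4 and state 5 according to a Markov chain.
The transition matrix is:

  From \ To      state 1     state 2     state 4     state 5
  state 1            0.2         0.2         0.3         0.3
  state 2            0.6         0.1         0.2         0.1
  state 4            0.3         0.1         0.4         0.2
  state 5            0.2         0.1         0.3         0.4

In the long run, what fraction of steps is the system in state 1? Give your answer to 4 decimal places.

Let the stationary distribution be π with π = πP and π_1 + π_2 + π_3 + π_4 = 1.
π_1 = 0.2·π_1 + 0.6·π_2 + 0.3·π_3 + 0.2·π_4
π_2 = 0.2·π_1 + 0.1·π_2 + 0.1·π_3 + 0.1·π_4
π_3 = 0.3·π_1 + 0.2·π_2 + 0.4·π_3 + 0.3·π_4
Solving with the normalization constraint gives π = (0.2832, 0.1283, 0.3191, 0.2694).
So the stationary probability of state 1 is 0.2832.

0.2832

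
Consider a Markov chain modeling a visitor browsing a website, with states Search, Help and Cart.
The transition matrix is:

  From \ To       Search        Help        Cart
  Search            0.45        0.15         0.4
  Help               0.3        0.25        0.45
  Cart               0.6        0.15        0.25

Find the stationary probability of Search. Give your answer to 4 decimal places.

Let the stationary distribution be π with π = πP and π_1 + π_2 + π_3 = 1.
π_1 = 0.45·π_1 + 0.3·π_2 + 0.6·π_3
π_2 = 0.15·π_1 + 0.25·π_2 + 0.15·π_3
Solving with the normalization constraint gives π = (0.4783, 0.1667, 0.3551).
So the stationary probability of Search is 0.4783.

0.4783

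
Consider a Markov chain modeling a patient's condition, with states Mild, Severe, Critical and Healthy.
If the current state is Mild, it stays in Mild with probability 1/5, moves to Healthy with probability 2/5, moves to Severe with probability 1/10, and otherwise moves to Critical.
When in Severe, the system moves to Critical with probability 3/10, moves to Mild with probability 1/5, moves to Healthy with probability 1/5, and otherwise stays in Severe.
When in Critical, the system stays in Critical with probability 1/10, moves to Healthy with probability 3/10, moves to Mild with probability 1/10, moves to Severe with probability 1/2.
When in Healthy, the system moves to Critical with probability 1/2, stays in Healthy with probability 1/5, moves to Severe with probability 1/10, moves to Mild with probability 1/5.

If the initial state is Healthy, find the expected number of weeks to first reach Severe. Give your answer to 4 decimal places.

Let t(s) be the expected number of weeks to first reach Severe from state s, with t(Severe) = 0. Conditioning on the first week:
t(Mild) = 1 + 0.2·t(Mild) + 0.3·t(Critical) + 0.4·t(Healthy)
t(Critical) = 1 + 0.1·t(Mild) + 0.1·t(Critical) + 0.3·t(Healthy)
t(Healthy) = 1 + 0.2·t(Mild) + 0.5·t(Critical) + 0.2·t(Healthy)
Solving: t(Mild) = 4.5342, t(Critical) = 3.0435, t(Healthy) = 4.2857.
Expected weeks from Healthy to Severe: 4.2857.

4.2857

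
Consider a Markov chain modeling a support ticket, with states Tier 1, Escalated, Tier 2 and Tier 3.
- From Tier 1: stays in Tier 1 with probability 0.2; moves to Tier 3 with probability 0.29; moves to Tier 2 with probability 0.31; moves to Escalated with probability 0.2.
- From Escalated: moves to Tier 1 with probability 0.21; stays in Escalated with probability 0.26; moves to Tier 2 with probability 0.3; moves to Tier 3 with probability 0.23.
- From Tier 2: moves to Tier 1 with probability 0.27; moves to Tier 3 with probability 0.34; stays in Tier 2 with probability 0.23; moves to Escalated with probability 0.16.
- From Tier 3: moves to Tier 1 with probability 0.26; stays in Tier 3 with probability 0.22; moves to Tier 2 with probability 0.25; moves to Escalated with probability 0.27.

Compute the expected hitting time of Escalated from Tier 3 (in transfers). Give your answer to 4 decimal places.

Let t(s) be the expected number of transfers to first reach Escalated from state s, with t(Escalated) = 0. Conditioning on the first transfer:
t(Tier 1) = 1 + 0.2·t(Tier 1) + 0.31·t(Tier 2) + 0.29·t(Tier 3)
t(Tier 2) = 1 + 0.27·t(Tier 1) + 0.23·t(Tier 2) + 0.34·t(Tier 3)
t(Tier 3) = 1 + 0.26·t(Tier 1) + 0.25·t(Tier 2) + 0.22·t(Tier 3)
Solving: t(Tier 1) = 4.7845, t(Tier 2) = 4.9468, t(Tier 3) = 4.4624.
Expected transfers from Tier 3 to Escalated: 4.4624.

4.4624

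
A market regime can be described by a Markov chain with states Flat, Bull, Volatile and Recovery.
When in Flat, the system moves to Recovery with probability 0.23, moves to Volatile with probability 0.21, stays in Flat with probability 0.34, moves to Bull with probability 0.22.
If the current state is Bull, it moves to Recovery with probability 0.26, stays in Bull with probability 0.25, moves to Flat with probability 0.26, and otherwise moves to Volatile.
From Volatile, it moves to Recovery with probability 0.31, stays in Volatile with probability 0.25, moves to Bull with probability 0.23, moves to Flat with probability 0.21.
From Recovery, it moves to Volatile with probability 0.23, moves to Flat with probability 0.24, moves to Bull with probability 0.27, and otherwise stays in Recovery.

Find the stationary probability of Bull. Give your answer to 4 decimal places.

Let the stationary distribution be π with π = πP and π_1 + π_2 + π_3 + π_4 = 1.
π_1 = 0.34·π_1 + 0.26·π_2 + 0.21·π_3 + 0.24·π_4
π_2 = 0.22·π_1 + 0.25·π_2 + 0.23·π_3 + 0.27·π_4
π_3 = 0.21·π_1 + 0.23·π_2 + 0.25·π_3 + 0.23·π_4
Solving with the normalization constraint gives π = (0.2644, 0.2428, 0.2293, 0.2635).
So the stationary probability of Bull is 0.2428.

0.2428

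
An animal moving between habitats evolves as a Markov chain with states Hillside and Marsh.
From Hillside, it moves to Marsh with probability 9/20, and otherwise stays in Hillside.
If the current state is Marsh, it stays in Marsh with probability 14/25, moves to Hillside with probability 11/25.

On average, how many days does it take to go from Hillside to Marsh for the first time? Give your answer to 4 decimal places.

Let t(s) be the expected number of days to first reach Marsh from state s, with t(Marsh) = 0. Conditioning on the first day:
t(Hillside) = 1 + 0.55·t(Hillside)
Solving: t(Hillside) = 2.2222.
Expected days from Hillside to Marsh: 2.2222.

2.2222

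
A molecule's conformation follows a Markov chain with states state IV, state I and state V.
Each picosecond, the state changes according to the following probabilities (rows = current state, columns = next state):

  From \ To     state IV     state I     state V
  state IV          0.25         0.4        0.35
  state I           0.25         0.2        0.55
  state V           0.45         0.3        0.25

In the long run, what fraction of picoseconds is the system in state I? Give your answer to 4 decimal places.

0.3022

Let the stationary distribution be π with π = πP and π_1 + π_2 + π_3 = 1.
π_1 = 0.25·π_1 + 0.25·π_2 + 0.45·π_3
π_2 = 0.4·π_1 + 0.2·π_2 + 0.3·π_3
Solving with the normalization constraint gives π = (0.3246, 0.3022, 0.3731).
So the stationary probability of state I is 0.3022.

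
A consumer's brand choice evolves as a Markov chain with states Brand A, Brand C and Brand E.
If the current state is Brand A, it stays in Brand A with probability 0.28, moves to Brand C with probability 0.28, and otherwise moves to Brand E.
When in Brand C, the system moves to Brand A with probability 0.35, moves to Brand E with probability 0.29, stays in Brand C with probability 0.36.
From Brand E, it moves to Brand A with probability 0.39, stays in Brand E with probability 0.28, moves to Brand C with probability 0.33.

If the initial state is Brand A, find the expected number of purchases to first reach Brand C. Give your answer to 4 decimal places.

3.3449

Let t(s) be the expected number of purchases to first reach Brand C from state s, with t(Brand C) = 0. Conditioning on the first purchase:
t(Brand A) = 1 + 0.28·t(Brand A) + 0.44·t(Brand E)
t(Brand E) = 1 + 0.39·t(Brand A) + 0.28·t(Brand E)
Solving: t(Brand A) = 3.3449, t(Brand E) = 3.2007.
Expected purchases from Brand A to Brand C: 3.3449.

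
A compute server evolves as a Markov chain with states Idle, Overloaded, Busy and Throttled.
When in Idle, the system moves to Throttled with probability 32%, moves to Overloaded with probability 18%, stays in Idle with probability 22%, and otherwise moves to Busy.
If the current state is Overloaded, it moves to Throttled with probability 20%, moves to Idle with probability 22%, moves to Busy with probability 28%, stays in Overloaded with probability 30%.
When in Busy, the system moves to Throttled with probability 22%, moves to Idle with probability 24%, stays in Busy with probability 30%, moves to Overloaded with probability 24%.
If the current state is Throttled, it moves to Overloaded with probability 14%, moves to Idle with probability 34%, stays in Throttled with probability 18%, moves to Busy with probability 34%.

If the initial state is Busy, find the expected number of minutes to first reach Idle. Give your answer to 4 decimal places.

3.9056

Let t(s) be the expected number of minutes to first reach Idle from state s, with t(Idle) = 0. Conditioning on the first minute:
t(Overloaded) = 1 + 0.3·t(Overloaded) + 0.28·t(Busy) + 0.2·t(Throttled)
t(Busy) = 1 + 0.24·t(Overloaded) + 0.3·t(Busy) + 0.22·t(Throttled)
t(Throttled) = 1 + 0.14·t(Overloaded) + 0.34·t(Busy) + 0.18·t(Throttled)
Solving: t(Overloaded) = 3.9969, t(Busy) = 3.9056, t(Throttled) = 3.5213.
Expected minutes from Busy to Idle: 3.9056.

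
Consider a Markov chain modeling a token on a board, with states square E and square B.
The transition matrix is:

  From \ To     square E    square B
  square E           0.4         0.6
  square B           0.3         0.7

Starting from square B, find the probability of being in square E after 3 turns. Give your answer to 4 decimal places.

Propagate the distribution vector 3 turns from square B.
After 0 turns: (0.0000, 1.0000)
After 1 turn: (0.3000, 0.7000)
After 2 turns: (0.3300, 0.6700)
After 3 turns: (0.3330, 0.6670)
P(in square E after 3 turns) = 0.3330

0.3330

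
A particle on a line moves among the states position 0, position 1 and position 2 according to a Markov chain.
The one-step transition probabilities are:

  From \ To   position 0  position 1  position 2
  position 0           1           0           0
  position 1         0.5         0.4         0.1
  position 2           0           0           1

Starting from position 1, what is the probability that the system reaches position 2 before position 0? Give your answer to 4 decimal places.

Let h(s) be the probability of absorption at position 2 starting from transient state s. Then h(position 2) = 1 and h(position 0) = 0. By first-step analysis:
h(position 1) = 0.5·0 + 0.4·h(position 1) + 0.1·1
Solving: h(position 1) = 0.1667.
Starting from position 1, the probability is 0.1667.

0.1667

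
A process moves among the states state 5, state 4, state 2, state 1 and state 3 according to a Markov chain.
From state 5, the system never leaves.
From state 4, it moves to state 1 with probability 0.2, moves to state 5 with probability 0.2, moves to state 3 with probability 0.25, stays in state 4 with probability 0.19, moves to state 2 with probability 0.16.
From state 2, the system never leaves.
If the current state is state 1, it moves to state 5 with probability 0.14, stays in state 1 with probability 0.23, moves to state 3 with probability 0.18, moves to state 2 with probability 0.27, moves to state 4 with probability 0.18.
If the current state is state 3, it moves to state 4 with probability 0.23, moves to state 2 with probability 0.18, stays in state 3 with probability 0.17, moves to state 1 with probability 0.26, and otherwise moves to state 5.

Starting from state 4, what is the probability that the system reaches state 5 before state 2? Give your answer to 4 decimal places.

0.4859

Let h(s) be the probability of absorption at state 5 starting from transient state s. Then h(state 5) = 1 and h(state 2) = 0. By first-step analysis:
h(state 4) = 0.2·1 + 0.19·h(state 4) + 0.16·0 + 0.2·h(state 1) + 0.25·h(state 3)
h(state 1) = 0.14·1 + 0.18·h(state 4) + 0.27·0 + 0.23·h(state 1) + 0.18·h(state 3)
h(state 3) = 0.16·1 + 0.23·h(state 4) + 0.18·0 + 0.26·h(state 1) + 0.17·h(state 3)
Solving: h(state 4) = 0.4859, h(state 1) = 0.4013, h(state 3) = 0.4531.
Starting from state 4, the probability is 0.4859.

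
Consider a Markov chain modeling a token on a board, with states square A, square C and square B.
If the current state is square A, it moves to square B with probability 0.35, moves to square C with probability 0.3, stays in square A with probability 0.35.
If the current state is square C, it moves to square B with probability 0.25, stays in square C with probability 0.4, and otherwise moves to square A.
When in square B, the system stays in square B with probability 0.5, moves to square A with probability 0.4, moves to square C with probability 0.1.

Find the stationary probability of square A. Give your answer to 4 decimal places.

Let the stationary distribution be π with π = πP and π_1 + π_2 + π_3 = 1.
π_1 = 0.35·π_1 + 0.35·π_2 + 0.4·π_3
π_2 = 0.3·π_1 + 0.4·π_2 + 0.1·π_3
Solving with the normalization constraint gives π = (0.3691, 0.2483, 0.3826).
So the stationary probability of square A is 0.3691.

0.3691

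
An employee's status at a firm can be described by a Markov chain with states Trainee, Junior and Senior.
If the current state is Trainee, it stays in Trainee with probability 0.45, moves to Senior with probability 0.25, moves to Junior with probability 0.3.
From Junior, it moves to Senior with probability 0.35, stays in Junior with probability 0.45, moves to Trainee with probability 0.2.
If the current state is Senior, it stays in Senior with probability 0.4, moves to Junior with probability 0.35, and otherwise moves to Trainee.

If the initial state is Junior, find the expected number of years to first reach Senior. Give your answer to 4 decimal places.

Let t(s) be the expected number of years to first reach Senior from state s, with t(Senior) = 0. Conditioning on the first year:
t(Trainee) = 1 + 0.45·t(Trainee) + 0.3·t(Junior)
t(Junior) = 1 + 0.2·t(Trainee) + 0.45·t(Junior)
Solving: t(Trainee) = 3.5052, t(Junior) = 3.0928.
Expected years from Junior to Senior: 3.0928.

3.0928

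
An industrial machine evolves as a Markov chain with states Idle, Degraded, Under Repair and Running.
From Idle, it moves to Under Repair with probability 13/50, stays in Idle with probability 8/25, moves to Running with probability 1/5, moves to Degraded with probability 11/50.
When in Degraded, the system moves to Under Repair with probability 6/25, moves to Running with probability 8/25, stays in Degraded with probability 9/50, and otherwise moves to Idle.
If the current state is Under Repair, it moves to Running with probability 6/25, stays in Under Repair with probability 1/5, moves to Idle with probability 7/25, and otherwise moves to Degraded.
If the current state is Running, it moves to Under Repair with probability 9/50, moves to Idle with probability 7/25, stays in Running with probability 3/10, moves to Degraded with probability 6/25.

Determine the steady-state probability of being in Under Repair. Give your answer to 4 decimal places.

0.2211

Let the stationary distribution be π with π = πP and π_1 + π_2 + π_3 + π_4 = 1.
π_1 = 0.32·π_1 + 0.26·π_2 + 0.28·π_3 + 0.28·π_4
π_2 = 0.22·π_1 + 0.18·π_2 + 0.28·π_3 + 0.24·π_4
π_3 = 0.26·π_1 + 0.24·π_2 + 0.2·π_3 + 0.18·π_4
Solving with the normalization constraint gives π = (0.2869, 0.2293, 0.2211, 0.2626).
So the stationary probability of Under Repair is 0.2211.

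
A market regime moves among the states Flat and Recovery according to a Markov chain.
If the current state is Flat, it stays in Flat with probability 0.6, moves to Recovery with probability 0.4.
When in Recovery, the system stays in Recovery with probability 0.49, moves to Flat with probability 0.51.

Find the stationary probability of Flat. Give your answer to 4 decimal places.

Let the stationary distribution be π with π = πP and π_1 + π_2 = 1.
π_1 = 0.6·π_1 + 0.51·π_2
Solving with the normalization constraint gives π = (0.5604, 0.4396).
So the stationary probability of Flat is 0.5604.

0.5604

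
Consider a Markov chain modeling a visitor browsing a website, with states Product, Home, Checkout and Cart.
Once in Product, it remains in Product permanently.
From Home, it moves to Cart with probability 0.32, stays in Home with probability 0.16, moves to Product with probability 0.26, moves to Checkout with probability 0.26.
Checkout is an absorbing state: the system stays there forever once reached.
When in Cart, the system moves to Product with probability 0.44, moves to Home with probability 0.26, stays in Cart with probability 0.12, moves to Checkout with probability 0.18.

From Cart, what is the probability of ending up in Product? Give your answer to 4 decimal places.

0.6665

Let h(s) be the probability of absorption at Product starting from transient state s. Then h(Product) = 1 and h(Checkout) = 0. By first-step analysis:
h(Home) = 0.26·1 + 0.16·h(Home) + 0.26·0 + 0.32·h(Cart)
h(Cart) = 0.44·1 + 0.26·h(Home) + 0.18·0 + 0.12·h(Cart)
Solving: h(Home) = 0.5634, h(Cart) = 0.6665.
Starting from Cart, the probability is 0.6665.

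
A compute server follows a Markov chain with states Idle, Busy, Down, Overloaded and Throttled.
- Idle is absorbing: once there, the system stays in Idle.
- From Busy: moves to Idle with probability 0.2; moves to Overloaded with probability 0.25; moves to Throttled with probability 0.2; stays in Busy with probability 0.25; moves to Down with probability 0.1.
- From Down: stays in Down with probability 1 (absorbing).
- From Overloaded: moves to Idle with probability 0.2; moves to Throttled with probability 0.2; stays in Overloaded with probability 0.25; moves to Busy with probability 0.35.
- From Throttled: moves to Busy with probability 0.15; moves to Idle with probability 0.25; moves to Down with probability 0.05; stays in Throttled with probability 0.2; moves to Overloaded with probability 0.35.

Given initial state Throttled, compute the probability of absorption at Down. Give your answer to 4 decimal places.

Let h(s) be the probability of absorption at Down starting from transient state s. Then h(Down) = 1 and h(Idle) = 0. By first-step analysis:
h(Busy) = 0.2·0 + 0.25·h(Busy) + 0.1·1 + 0.25·h(Overloaded) + 0.2·h(Throttled)
h(Overloaded) = 0.2·0 + 0.35·h(Busy) + 0.25·h(Overloaded) + 0.2·h(Throttled)
h(Throttled) = 0.25·0 + 0.15·h(Busy) + 0.05·1 + 0.35·h(Overloaded) + 0.2·h(Throttled)
Solving: h(Busy) = 0.2308, h(Overloaded) = 0.1538, h(Throttled) = 0.1731.
Starting from Throttled, the probability is 0.1731.

0.1731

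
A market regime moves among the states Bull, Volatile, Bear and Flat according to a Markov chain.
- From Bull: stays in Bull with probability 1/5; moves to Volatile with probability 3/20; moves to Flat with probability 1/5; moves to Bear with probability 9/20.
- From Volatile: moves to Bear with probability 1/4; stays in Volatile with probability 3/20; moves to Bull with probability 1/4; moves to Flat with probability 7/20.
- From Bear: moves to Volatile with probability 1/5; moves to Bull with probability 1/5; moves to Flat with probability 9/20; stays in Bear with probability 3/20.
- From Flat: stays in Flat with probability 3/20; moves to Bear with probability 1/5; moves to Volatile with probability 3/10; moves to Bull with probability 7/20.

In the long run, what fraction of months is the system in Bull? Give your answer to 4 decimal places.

0.2525

Let the stationary distribution be π with π = πP and π_1 + π_2 + π_3 + π_4 = 1.
π_1 = 0.2·π_1 + 0.25·π_2 + 0.2·π_3 + 0.35·π_4
π_2 = 0.15·π_1 + 0.15·π_2 + 0.2·π_3 + 0.3·π_4
π_3 = 0.45·π_1 + 0.25·π_2 + 0.15·π_3 + 0.2·π_4
Solving with the normalization constraint gives π = (0.2525, 0.2053, 0.2604, 0.2818).
So the stationary probability of Bull is 0.2525.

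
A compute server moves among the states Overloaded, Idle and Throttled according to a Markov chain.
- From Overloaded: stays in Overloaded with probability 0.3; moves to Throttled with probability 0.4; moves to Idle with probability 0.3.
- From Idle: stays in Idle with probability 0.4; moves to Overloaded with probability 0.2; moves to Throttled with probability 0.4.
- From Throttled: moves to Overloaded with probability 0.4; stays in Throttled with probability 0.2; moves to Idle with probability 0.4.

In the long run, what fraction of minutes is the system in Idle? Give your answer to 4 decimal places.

0.3704

Let the stationary distribution be π with π = πP and π_1 + π_2 + π_3 = 1.
π_1 = 0.3·π_1 + 0.2·π_2 + 0.4·π_3
π_2 = 0.3·π_1 + 0.4·π_2 + 0.4·π_3
Solving with the normalization constraint gives π = (0.2963, 0.3704, 0.3333).
So the stationary probability of Idle is 0.3704.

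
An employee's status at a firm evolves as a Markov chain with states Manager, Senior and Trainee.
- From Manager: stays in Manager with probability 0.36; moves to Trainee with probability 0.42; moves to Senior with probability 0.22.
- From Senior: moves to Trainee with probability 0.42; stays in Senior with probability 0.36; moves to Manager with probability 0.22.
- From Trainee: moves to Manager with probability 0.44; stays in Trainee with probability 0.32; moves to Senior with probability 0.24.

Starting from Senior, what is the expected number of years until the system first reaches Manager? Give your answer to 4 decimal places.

Let t(s) be the expected number of years to first reach Manager from state s, with t(Manager) = 0. Conditioning on the first year:
t(Senior) = 1 + 0.36·t(Senior) + 0.42·t(Trainee)
t(Trainee) = 1 + 0.24·t(Senior) + 0.32·t(Trainee)
Solving: t(Senior) = 3.2895, t(Trainee) = 2.6316.
Expected years from Senior to Manager: 3.2895.

3.2895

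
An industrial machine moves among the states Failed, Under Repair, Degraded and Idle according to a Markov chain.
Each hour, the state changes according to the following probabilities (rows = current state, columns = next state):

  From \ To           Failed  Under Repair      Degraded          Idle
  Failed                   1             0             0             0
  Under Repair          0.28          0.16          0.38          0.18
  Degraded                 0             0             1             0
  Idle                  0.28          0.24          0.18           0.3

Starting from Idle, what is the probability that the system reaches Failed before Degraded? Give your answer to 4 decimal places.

Let h(s) be the probability of absorption at Failed starting from transient state s. Then h(Failed) = 1 and h(Degraded) = 0. By first-step analysis:
h(Under Repair) = 0.28·1 + 0.16·h(Under Repair) + 0.38·0 + 0.18·h(Idle)
h(Idle) = 0.28·1 + 0.24·h(Under Repair) + 0.18·0 + 0.3·h(Idle)
Solving: h(Under Repair) = 0.4523, h(Idle) = 0.5551.
Starting from Idle, the probability is 0.5551.

0.5551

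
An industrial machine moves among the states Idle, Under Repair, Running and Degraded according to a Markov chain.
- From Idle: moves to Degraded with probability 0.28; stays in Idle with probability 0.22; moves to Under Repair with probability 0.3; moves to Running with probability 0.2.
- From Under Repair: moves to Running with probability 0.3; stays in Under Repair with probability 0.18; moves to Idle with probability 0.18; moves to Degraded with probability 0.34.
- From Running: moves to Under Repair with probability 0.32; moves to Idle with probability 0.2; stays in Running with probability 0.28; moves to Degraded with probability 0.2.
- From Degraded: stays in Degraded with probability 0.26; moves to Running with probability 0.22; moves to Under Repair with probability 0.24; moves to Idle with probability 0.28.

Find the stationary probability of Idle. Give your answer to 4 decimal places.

0.2209

Let the stationary distribution be π with π = πP and π_1 + π_2 + π_3 + π_4 = 1.
π_1 = 0.22·π_1 + 0.18·π_2 + 0.2·π_3 + 0.28·π_4
π_2 = 0.3·π_1 + 0.18·π_2 + 0.32·π_3 + 0.24·π_4
π_3 = 0.2·π_1 + 0.3·π_2 + 0.28·π_3 + 0.22·π_4
Solving with the normalization constraint gives π = (0.2209, 0.2579, 0.2513, 0.2700).
So the stationary probability of Idle is 0.2209.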